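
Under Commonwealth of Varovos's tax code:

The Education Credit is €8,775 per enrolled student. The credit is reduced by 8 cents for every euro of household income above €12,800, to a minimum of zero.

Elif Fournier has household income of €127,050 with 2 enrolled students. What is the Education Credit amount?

Education Credit: base = 2 × €8,775 = €17,550. 8% of the €114,250 excess over €12,800 is €9,140; credit = €17,550 − €9,140 = €8,410.

€8,410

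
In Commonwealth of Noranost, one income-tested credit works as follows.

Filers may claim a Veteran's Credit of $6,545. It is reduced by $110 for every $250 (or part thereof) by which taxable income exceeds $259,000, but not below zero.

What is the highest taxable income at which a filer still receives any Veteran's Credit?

$273,750

After 59 increments the reduction is 59 × $110 = $6,490, leaving $55; one more increment wipes it out. Increment 59 ends at excess 59 × $250 = $14,750, so the highest qualifying income is $259,000 + $14,750 = $273,750.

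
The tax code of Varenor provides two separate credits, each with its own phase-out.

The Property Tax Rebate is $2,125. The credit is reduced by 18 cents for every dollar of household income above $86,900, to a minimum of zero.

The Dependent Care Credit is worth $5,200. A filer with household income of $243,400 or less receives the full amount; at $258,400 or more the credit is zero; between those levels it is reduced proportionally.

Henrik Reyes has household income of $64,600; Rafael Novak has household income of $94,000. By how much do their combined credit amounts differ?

$1,278

Henrik ($64,600): Property Tax Rebate: $64,600 is at or below the $86,900 threshold, so the full $2,125 applies. Dependent Care Credit: $64,600 is at or below the $243,400 threshold, so the full $5,200 applies. total $2,125 + $5,200 = $7,325
Rafael ($94,000): Property Tax Rebate: 18% of the $7,100 excess over $86,900 is $1,278; credit = $2,125 − $1,278 = $847. Dependent Care Credit: $94,000 is at or below the $243,400 threshold, so the full $5,200 applies. total $847 + $5,200 = $6,047
Difference: |$7,325 − $6,047| = $1,278.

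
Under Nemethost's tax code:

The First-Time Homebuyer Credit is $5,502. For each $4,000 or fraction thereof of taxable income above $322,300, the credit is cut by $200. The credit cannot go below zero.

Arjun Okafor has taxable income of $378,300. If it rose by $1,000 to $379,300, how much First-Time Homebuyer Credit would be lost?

At $378,300 — income exceeds $322,300 by $56,000, which is 14 full-or-partial $4,000 increments; reduction = 14 × $200 = $2,800, leaving $2,702.
At $379,300 — income exceeds $322,300 by $57,000, which is 15 full-or-partial $4,000 increments; reduction = 15 × $200 = $3,000, leaving $2,502.
Lost: $2,702 − $2,502 = $200.

$200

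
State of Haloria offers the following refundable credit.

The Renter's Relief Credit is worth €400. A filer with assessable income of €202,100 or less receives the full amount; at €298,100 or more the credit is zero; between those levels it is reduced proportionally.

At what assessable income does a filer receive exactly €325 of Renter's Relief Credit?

€220,100

€325 is 325/400 of the full €400, so 75/400 of the €96,000 range has been used: income = €202,100 + €96,000 × 75/400 = €220,100.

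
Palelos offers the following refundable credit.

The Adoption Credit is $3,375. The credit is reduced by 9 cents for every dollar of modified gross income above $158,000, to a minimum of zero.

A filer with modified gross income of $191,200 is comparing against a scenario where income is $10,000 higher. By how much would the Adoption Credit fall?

$387

At $191,200 — 9% of the $33,200 excess over $158,000 is $2,988; credit = $3,375 − $2,988 = $387.
At $201,200 — 9% of the $43,200 excess over $158,000 is $3,888 ≥ base, so the credit is $0.
Lost: $387 − $0 = $387.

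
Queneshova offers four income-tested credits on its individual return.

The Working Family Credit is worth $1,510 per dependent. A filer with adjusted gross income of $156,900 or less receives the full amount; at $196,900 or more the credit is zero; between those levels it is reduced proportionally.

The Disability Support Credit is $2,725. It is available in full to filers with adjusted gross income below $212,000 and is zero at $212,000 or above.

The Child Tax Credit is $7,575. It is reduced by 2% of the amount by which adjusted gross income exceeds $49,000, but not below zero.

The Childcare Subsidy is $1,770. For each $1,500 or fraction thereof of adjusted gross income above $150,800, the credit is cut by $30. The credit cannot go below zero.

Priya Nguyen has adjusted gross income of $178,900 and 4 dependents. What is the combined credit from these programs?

$11,620

Working Family Credit: base = 4 × $1,510 = $6,040. $178,900 is $22,000 into a $40,000 phase-out range, leaving 18,000/40,000 of the credit: $6,040 × 18,000/40,000 = $2,718.
Disability Support Credit: $178,900 is below the $212,000 cutoff, so the full $2,725 applies.
Child Tax Credit: 2% of the $129,900 excess over $49,000 is $2,598; credit = $7,575 − $2,598 = $4,977.
Childcare Subsidy: income exceeds $150,800 by $28,100, which is 19 full-or-partial $1,500 increments; reduction = 19 × $30 = $570, leaving $1,200.
Total: $2,718 + $2,725 + $4,977 + $1,200 = $11,620.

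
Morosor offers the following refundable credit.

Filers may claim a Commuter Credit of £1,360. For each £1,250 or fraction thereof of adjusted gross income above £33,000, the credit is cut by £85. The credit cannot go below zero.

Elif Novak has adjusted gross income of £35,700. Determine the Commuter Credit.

Commuter Credit: income exceeds £33,000 by £2,700, which is 3 full-or-partial £1,250 increments; reduction = 3 × £85 = £255, leaving £1,105.

£1,105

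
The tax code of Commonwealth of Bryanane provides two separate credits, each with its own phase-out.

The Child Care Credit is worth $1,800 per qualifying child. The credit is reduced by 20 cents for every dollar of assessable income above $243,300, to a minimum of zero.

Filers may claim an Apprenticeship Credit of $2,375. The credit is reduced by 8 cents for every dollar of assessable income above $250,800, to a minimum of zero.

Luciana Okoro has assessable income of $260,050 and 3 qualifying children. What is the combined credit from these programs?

Child Care Credit: base = 3 × $1,800 = $5,400. 20% of the $16,750 excess over $243,300 is $3,350; credit = $5,400 − $3,350 = $2,050.
Apprenticeship Credit: 8% of the $9,250 excess over $250,800 is $740; credit = $2,375 − $740 = $1,635.
Total: $2,050 + $1,635 = $3,685.

$3,685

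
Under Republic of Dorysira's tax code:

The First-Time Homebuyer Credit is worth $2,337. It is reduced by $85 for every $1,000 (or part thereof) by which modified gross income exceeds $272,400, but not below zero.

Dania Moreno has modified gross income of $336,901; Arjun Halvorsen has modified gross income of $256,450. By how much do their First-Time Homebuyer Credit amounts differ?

$2,337

Dania ($336,901): First-Time Homebuyer Credit: income exceeds $272,400 by $64,501 → 65 increments × $85 = $5,525 ≥ base, so the credit is $0.
Arjun ($256,450): First-Time Homebuyer Credit: $256,450 is at or below the $272,400 threshold, so the full $2,337 applies.
Difference: |$0 − $2,337| = $2,337.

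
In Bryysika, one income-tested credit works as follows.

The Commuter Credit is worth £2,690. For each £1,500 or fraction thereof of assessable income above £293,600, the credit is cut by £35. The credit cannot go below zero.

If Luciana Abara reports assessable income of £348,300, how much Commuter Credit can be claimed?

Commuter Credit: income exceeds £293,600 by £54,700, which is 37 full-or-partial £1,500 increments; reduction = 37 × £35 = £1,295, leaving £1,395.

£1,395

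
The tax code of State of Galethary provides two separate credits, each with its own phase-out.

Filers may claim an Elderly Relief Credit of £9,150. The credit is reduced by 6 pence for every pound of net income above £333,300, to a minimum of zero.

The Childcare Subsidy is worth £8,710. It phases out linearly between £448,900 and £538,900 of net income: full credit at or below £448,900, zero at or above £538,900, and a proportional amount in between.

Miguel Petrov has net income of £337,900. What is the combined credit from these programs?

£17,584

Elderly Relief Credit: 6% of the £4,600 excess over £333,300 is £276; credit = £9,150 − £276 = £8,874.
Childcare Subsidy: £337,900 is at or below the £448,900 threshold, so the full £8,710 applies.
Total: £8,874 + £8,710 = £17,584.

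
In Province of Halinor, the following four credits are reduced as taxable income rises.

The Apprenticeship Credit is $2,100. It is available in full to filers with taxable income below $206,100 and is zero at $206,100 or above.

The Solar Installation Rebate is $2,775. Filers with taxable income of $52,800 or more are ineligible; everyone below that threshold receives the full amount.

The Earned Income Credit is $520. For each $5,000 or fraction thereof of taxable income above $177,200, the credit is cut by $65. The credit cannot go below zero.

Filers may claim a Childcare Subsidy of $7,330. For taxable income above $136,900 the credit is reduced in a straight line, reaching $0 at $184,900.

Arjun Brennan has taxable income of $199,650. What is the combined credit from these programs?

Apprenticeship Credit: $199,650 is below the $206,100 cutoff, so the full $2,100 applies.
Solar Installation Rebate: $199,650 meets or exceeds the $52,800 cutoff, so the credit is $0.
Earned Income Credit: income exceeds $177,200 by $22,450, which is 5 full-or-partial $5,000 increments; reduction = 5 × $65 = $325, leaving $195.
Childcare Subsidy: $199,650 is at or above $184,900, so the credit is $0.
Total: $2,100 + $0 + $195 + $0 = $2,295.

$2,295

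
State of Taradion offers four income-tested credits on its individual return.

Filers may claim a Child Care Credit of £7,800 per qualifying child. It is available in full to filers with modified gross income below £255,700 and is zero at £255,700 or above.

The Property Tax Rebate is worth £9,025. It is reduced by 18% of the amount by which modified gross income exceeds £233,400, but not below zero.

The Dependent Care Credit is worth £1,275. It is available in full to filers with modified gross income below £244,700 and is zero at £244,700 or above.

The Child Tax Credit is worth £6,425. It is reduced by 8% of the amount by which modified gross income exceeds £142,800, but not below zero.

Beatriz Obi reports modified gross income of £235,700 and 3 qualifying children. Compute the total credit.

£33,286

Child Care Credit: base = 3 × £7,800 = £23,400. £235,700 is below the £255,700 cutoff, so the full £23,400 applies.
Property Tax Rebate: 18% of the £2,300 excess over £233,400 is £414; credit = £9,025 − £414 = £8,611.
Dependent Care Credit: £235,700 is below the £244,700 cutoff, so the full £1,275 applies.
Child Tax Credit: 8% of the £92,900 excess over £142,800 is £7,432 ≥ base, so the credit is £0.
Total: £23,400 + £8,611 + £1,275 + £0 = £33,286.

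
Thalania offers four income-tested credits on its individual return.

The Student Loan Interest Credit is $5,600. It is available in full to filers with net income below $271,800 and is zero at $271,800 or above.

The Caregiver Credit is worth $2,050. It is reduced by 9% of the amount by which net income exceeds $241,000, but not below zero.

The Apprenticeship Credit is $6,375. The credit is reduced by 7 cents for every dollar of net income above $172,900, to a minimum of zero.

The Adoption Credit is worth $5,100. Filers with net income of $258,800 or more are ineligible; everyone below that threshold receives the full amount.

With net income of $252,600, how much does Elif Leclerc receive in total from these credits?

$12,502

Student Loan Interest Credit: $252,600 is below the $271,800 cutoff, so the full $5,600 applies.
Caregiver Credit: 9% of the $11,600 excess over $241,000 is $1,044; credit = $2,050 − $1,044 = $1,006.
Apprenticeship Credit: 7% of the $79,700 excess over $172,900 is $5,579; credit = $6,375 − $5,579 = $796.
Adoption Credit: $252,600 is below the $258,800 cutoff, so the full $5,100 applies.
Total: $5,600 + $1,006 + $796 + $5,100 = $12,502.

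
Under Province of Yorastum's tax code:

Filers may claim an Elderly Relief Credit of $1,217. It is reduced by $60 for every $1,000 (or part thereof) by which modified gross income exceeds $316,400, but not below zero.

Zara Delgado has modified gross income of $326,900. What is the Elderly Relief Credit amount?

Elderly Relief Credit: income exceeds $316,400 by $10,500, which is 11 full-or-partial $1,000 increments; reduction = 11 × $60 = $660, leaving $557.

$557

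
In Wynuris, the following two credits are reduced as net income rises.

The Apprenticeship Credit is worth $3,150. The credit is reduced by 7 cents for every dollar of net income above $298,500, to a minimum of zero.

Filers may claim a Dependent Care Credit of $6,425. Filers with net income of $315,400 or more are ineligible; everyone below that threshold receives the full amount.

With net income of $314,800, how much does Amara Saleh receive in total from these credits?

Apprenticeship Credit: 7% of the $16,300 excess over $298,500 is $1,141; credit = $3,150 − $1,141 = $2,009.
Dependent Care Credit: $314,800 is below the $315,400 cutoff, so the full $6,425 applies.
Total: $2,009 + $6,425 = $8,434.

$8,434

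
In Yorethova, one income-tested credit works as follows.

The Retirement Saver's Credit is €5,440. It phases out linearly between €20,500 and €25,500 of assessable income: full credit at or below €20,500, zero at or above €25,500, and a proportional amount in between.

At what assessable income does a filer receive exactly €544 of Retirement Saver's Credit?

€544 is 544/5,440 of the full €5,440, so 4,896/5,440 of the €5,000 range has been used: income = €20,500 + €5,000 × 4,896/5,440 = €25,000.

€25,000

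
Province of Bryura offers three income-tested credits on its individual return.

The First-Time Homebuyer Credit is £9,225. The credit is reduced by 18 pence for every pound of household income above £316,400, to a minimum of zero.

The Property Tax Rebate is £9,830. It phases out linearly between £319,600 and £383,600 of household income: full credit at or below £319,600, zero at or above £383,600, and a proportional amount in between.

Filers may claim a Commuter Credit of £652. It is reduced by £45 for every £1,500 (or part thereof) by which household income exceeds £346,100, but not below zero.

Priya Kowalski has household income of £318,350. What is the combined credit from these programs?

First-Time Homebuyer Credit: 18% of the £1,950 excess over £316,400 is £351; credit = £9,225 − £351 = £8,874.
Property Tax Rebate: £318,350 is at or below the £319,600 threshold, so the full £9,830 applies.
Commuter Credit: £318,350 is at or below the £346,100 threshold, so the full £652 applies.
Total: £8,874 + £9,830 + £652 = £19,356.

£19,356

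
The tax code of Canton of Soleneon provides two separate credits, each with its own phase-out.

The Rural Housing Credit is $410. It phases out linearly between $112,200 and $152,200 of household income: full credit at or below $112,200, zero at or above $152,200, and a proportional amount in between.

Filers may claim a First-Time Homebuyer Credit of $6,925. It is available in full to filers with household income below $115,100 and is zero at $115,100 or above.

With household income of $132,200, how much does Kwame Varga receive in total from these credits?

Rural Housing Credit: $132,200 is $20,000 into a $40,000 phase-out range, leaving 20,000/40,000 of the credit: $410 × 20,000/40,000 = $205.
First-Time Homebuyer Credit: $132,200 meets or exceeds the $115,100 cutoff, so the credit is $0.
Total: $205 + $0 = $205.

$205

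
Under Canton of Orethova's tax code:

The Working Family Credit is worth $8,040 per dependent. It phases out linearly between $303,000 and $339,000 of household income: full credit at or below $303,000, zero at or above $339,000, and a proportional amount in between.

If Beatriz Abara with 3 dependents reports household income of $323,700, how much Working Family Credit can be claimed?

Working Family Credit: base = 3 × $8,040 = $24,120. $323,700 is $20,700 into a $36,000 phase-out range, leaving 15,300/36,000 of the credit: $24,120 × 15,300/36,000 = $10,251.

$10,251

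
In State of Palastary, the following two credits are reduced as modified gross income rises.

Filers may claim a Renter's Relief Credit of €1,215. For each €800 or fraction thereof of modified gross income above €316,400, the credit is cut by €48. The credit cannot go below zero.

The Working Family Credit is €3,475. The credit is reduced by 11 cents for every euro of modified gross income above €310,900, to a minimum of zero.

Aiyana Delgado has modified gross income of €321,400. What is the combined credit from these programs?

€3,199

Renter's Relief Credit: income exceeds €316,400 by €5,000, which is 7 full-or-partial €800 increments; reduction = 7 × €48 = €336, leaving €879.
Working Family Credit: 11% of the €10,500 excess over €310,900 is €1,155; credit = €3,475 − €1,155 = €2,320.
Total: €879 + €2,320 = €3,199.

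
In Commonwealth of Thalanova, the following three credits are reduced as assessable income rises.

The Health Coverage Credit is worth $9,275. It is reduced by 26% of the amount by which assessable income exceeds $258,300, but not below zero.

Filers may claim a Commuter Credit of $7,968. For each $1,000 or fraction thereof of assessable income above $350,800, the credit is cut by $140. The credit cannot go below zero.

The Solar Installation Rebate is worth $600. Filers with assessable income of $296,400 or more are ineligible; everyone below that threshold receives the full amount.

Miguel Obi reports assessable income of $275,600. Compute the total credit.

$13,345

Health Coverage Credit: 26% of the $17,300 excess over $258,300 is $4,498; credit = $9,275 − $4,498 = $4,777.
Commuter Credit: $275,600 is at or below the $350,800 threshold, so the full $7,968 applies.
Solar Installation Rebate: $275,600 is below the $296,400 cutoff, so the full $600 applies.
Total: $4,777 + $7,968 + $600 = $13,345.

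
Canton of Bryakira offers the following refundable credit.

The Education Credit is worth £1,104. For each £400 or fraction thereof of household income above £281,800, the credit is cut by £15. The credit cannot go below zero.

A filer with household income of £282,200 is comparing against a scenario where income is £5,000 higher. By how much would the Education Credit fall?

£195

At £282,200 — income exceeds £281,800 by £400, which is 1 full-or-partial £400 increment; reduction = 1 × £15 = £15, leaving £1,089.
At £287,200 — income exceeds £281,800 by £5,400, which is 14 full-or-partial £400 increments; reduction = 14 × £15 = £210, leaving £894.
Lost: £1,089 − £894 = £195.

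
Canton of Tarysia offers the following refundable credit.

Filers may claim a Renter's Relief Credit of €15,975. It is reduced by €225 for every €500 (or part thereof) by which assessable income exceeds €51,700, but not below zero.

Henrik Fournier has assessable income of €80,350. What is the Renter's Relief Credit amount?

€2,925

Renter's Relief Credit: income exceeds €51,700 by €28,650, which is 58 full-or-partial €500 increments; reduction = 58 × €225 = €13,050, leaving €2,925.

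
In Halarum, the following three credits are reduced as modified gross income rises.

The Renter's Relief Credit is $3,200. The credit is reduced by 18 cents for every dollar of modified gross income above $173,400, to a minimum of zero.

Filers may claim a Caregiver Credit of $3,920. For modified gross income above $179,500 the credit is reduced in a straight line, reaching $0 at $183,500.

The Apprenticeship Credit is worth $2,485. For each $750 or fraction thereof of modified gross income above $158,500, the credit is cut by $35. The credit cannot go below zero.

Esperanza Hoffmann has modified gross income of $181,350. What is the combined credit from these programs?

Renter's Relief Credit: 18% of the $7,950 excess over $173,400 is $1,431; credit = $3,200 − $1,431 = $1,769.
Caregiver Credit: $181,350 is $1,850 into a $4,000 phase-out range, leaving 2,150/4,000 of the credit: $3,920 × 2,150/4,000 = $2,107.
Apprenticeship Credit: income exceeds $158,500 by $22,850, which is 31 full-or-partial $750 increments; reduction = 31 × $35 = $1,085, leaving $1,400.
Total: $1,769 + $2,107 + $1,400 = $5,276.

$5,276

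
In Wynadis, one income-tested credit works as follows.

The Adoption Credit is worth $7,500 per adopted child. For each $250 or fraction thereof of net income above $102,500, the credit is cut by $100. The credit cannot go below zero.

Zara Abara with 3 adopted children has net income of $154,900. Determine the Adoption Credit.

Adoption Credit: base = 3 × $7,500 = $22,500. income exceeds $102,500 by $52,400, which is 210 full-or-partial $250 increments; reduction = 210 × $100 = $21,000, leaving $1,500.

$1,500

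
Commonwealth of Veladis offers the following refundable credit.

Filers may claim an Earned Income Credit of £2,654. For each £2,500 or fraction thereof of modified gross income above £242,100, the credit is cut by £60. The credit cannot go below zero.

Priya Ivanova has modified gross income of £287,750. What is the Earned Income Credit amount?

£1,514

Earned Income Credit: income exceeds £242,100 by £45,650, which is 19 full-or-partial £2,500 increments; reduction = 19 × £60 = £1,140, leaving £1,514.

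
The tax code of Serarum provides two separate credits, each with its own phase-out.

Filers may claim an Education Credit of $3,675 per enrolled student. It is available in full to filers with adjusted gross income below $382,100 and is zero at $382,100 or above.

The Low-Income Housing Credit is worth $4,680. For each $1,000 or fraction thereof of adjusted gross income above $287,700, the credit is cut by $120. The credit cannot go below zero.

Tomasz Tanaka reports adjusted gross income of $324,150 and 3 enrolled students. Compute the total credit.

$11,265

Education Credit: base = 3 × $3,675 = $11,025. $324,150 is below the $382,100 cutoff, so the full $11,025 applies.
Low-Income Housing Credit: income exceeds $287,700 by $36,450, which is 37 full-or-partial $1,000 increments; reduction = 37 × $120 = $4,440, leaving $240.
Total: $11,025 + $240 = $11,265.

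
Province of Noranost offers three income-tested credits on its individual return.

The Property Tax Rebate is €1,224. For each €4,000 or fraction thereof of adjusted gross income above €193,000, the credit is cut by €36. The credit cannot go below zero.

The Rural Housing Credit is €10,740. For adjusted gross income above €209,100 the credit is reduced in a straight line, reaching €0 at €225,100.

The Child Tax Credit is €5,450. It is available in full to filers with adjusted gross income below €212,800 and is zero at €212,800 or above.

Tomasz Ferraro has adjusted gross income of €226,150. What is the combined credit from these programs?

€900

Property Tax Rebate: income exceeds €193,000 by €33,150, which is 9 full-or-partial €4,000 increments; reduction = 9 × €36 = €324, leaving €900.
Rural Housing Credit: €226,150 is at or above €225,100, so the credit is €0.
Child Tax Credit: €226,150 meets or exceeds the €212,800 cutoff, so the credit is €0.
Total: €900 + €0 + €0 = €900.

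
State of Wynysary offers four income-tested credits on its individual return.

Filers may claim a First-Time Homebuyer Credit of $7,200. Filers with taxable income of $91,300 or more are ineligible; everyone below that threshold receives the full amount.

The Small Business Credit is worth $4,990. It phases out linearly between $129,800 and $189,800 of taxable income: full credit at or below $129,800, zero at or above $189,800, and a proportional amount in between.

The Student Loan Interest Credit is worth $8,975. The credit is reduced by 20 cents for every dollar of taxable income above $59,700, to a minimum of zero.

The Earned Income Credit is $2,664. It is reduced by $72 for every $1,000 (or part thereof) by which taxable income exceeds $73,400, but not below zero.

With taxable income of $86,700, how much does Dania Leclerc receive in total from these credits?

First-Time Homebuyer Credit: $86,700 is below the $91,300 cutoff, so the full $7,200 applies.
Small Business Credit: $86,700 is at or below the $129,800 threshold, so the full $4,990 applies.
Student Loan Interest Credit: 20% of the $27,000 excess over $59,700 is $5,400; credit = $8,975 − $5,400 = $3,575.
Earned Income Credit: income exceeds $73,400 by $13,300, which is 14 full-or-partial $1,000 increments; reduction = 14 × $72 = $1,008, leaving $1,656.
Total: $7,200 + $4,990 + $3,575 + $1,656 = $17,421.

$17,421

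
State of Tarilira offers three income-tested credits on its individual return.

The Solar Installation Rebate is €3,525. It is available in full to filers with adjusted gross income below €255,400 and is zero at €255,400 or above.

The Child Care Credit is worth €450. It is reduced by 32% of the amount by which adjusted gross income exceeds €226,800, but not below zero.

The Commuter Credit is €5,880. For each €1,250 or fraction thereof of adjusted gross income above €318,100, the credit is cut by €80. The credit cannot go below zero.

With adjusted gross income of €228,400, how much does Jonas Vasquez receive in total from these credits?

Solar Installation Rebate: €228,400 is below the €255,400 cutoff, so the full €3,525 applies.
Child Care Credit: 32% of the €1,600 excess over €226,800 is €512 ≥ base, so the credit is €0.
Commuter Credit: €228,400 is at or below the €318,100 threshold, so the full €5,880 applies.
Total: €3,525 + €0 + €5,880 = €9,405.

€9,405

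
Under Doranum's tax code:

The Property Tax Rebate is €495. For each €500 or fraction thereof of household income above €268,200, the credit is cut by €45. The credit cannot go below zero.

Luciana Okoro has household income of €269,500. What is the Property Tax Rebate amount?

Property Tax Rebate: income exceeds €268,200 by €1,300, which is 3 full-or-partial €500 increments; reduction = 3 × €45 = €135, leaving €360.

€360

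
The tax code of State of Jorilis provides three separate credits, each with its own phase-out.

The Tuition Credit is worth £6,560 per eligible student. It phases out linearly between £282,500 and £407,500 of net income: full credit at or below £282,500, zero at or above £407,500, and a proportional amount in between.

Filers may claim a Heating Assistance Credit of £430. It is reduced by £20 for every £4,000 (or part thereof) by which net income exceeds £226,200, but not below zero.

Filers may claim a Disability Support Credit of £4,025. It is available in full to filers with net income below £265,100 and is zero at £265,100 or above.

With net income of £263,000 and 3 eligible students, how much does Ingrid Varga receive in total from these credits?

£23,935

Tuition Credit: base = 3 × £6,560 = £19,680. £263,000 is at or below the £282,500 threshold, so the full £19,680 applies.
Heating Assistance Credit: income exceeds £226,200 by £36,800, which is 10 full-or-partial £4,000 increments; reduction = 10 × £20 = £200, leaving £230.
Disability Support Credit: £263,000 is below the £265,100 cutoff, so the full £4,025 applies.
Total: £19,680 + £230 + £4,025 = £23,935.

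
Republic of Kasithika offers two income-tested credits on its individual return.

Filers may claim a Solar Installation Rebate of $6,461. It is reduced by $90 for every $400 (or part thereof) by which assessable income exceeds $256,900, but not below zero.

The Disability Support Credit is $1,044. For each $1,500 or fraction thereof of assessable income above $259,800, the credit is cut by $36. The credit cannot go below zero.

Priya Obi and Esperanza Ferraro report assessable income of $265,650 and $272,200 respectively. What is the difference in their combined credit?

Priya ($265,650): Solar Installation Rebate: income exceeds $256,900 by $8,750, which is 22 full-or-partial $400 increments; reduction = 22 × $90 = $1,980, leaving $4,481. Disability Support Credit: income exceeds $259,800 by $5,850, which is 4 full-or-partial $1,500 increments; reduction = 4 × $36 = $144, leaving $900. total $4,481 + $900 = $5,381
Esperanza ($272,200): Solar Installation Rebate: income exceeds $256,900 by $15,300, which is 39 full-or-partial $400 increments; reduction = 39 × $90 = $3,510, leaving $2,951. Disability Support Credit: income exceeds $259,800 by $12,400, which is 9 full-or-partial $1,500 increments; reduction = 9 × $36 = $324, leaving $720. total $2,951 + $720 = $3,671
Difference: |$5,381 − $3,671| = $1,710.

$1,710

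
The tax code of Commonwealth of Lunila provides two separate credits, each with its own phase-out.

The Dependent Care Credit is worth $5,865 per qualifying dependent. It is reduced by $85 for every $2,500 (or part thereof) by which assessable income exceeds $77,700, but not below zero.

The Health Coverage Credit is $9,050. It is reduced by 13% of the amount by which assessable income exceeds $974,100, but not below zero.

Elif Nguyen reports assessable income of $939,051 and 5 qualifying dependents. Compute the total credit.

$9,050

Dependent Care Credit: base = 5 × $5,865 = $29,325. income exceeds $77,700 by $861,351 → 345 increments × $85 = $29,325 ≥ base, so the credit is $0.
Health Coverage Credit: $939,051 is at or below the $974,100 threshold, so the full $9,050 applies.
Total: $0 + $9,050 = $9,050.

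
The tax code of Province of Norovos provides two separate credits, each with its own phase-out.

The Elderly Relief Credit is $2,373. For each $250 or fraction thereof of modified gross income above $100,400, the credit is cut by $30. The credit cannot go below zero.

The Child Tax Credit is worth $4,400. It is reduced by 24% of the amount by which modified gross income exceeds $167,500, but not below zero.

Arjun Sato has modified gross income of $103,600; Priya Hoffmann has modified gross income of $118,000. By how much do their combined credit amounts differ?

Arjun ($103,600): Elderly Relief Credit: income exceeds $100,400 by $3,200, which is 13 full-or-partial $250 increments; reduction = 13 × $30 = $390, leaving $1,983. Child Tax Credit: $103,600 is at or below the $167,500 threshold, so the full $4,400 applies. total $1,983 + $4,400 = $6,383
Priya ($118,000): Elderly Relief Credit: income exceeds $100,400 by $17,600, which is 71 full-or-partial $250 increments; reduction = 71 × $30 = $2,130, leaving $243. Child Tax Credit: $118,000 is at or below the $167,500 threshold, so the full $4,400 applies. total $243 + $4,400 = $4,643
Difference: |$6,383 − $4,643| = $1,740.

$1,740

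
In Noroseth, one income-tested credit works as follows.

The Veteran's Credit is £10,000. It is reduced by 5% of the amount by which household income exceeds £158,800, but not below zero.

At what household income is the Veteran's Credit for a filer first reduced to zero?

The credit falls by 5% of each pound above £158,800, so it reaches zero when the excess is £10,000 / 5% = £200,000: income = £158,800 + £200,000 = £358,800.

£358,800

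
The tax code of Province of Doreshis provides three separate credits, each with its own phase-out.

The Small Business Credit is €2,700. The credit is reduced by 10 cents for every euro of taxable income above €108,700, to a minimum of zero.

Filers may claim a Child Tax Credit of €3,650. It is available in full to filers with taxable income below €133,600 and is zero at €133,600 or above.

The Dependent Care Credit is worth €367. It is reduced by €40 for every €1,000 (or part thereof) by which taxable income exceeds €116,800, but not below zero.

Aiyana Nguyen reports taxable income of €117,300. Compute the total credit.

€5,817

Small Business Credit: 10% of the €8,600 excess over €108,700 is €860; credit = €2,700 − €860 = €1,840.
Child Tax Credit: €117,300 is below the €133,600 cutoff, so the full €3,650 applies.
Dependent Care Credit: income exceeds €116,800 by €500, which is 1 full-or-partial €1,000 increment; reduction = 1 × €40 = €40, leaving €327.
Total: €1,840 + €3,650 + €327 = €5,817.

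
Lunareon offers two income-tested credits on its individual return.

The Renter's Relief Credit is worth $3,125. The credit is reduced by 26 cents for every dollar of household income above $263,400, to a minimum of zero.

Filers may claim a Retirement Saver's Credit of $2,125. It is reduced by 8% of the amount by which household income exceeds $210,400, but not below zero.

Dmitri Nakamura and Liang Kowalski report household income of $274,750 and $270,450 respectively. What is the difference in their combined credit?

Dmitri ($274,750): Renter's Relief Credit: 26% of the $11,350 excess over $263,400 is $2,951; credit = $3,125 − $2,951 = $174. Retirement Saver's Credit: 8% of the $64,350 excess over $210,400 is $5,148 ≥ base, so the credit is $0. total $174 + $0 = $174
Liang ($270,450): Renter's Relief Credit: 26% of the $7,050 excess over $263,400 is $1,833; credit = $3,125 − $1,833 = $1,292. Retirement Saver's Credit: 8% of the $60,050 excess over $210,400 is $4,804 ≥ base, so the credit is $0. total $1,292 + $0 = $1,292
Difference: |$174 − $1,292| = $1,118.

$1,118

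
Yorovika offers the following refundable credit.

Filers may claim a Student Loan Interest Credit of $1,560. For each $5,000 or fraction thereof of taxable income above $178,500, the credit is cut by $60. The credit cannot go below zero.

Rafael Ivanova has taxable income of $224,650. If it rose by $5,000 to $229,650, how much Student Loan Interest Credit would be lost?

$60

At $224,650 — income exceeds $178,500 by $46,150, which is 10 full-or-partial $5,000 increments; reduction = 10 × $60 = $600, leaving $960.
At $229,650 — income exceeds $178,500 by $51,150, which is 11 full-or-partial $5,000 increments; reduction = 11 × $60 = $660, leaving $900.
Lost: $960 − $900 = $60.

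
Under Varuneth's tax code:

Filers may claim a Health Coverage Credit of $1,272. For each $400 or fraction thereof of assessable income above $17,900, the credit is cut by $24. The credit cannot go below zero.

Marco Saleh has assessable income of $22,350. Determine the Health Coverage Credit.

$984

Health Coverage Credit: income exceeds $17,900 by $4,450, which is 12 full-or-partial $400 increments; reduction = 12 × $24 = $288, leaving $984.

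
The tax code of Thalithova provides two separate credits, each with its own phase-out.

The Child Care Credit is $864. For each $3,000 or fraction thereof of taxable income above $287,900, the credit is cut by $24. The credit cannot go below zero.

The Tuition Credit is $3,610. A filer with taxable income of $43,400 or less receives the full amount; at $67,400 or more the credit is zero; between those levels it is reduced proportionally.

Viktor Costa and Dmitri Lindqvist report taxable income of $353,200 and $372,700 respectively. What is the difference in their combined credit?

$168

Viktor ($353,200): Child Care Credit: income exceeds $287,900 by $65,300, which is 22 full-or-partial $3,000 increments; reduction = 22 × $24 = $528, leaving $336. Tuition Credit: $353,200 is at or above $67,400, so the credit is $0. total $336 + $0 = $336
Dmitri ($372,700): Child Care Credit: income exceeds $287,900 by $84,800, which is 29 full-or-partial $3,000 increments; reduction = 29 × $24 = $696, leaving $168. Tuition Credit: $372,700 is at or above $67,400, so the credit is $0. total $168 + $0 = $168
Difference: |$336 − $168| = $168.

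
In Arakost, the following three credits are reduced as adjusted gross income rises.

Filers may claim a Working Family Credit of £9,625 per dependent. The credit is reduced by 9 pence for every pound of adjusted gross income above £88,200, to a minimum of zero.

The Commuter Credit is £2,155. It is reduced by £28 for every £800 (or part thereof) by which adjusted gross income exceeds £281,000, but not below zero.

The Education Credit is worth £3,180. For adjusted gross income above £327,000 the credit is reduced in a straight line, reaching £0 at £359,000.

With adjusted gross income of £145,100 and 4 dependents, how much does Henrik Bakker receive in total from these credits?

£38,714

Working Family Credit: base = 4 × £9,625 = £38,500. 9% of the £56,900 excess over £88,200 is £5,121; credit = £38,500 − £5,121 = £33,379.
Commuter Credit: £145,100 is at or below the £281,000 threshold, so the full £2,155 applies.
Education Credit: £145,100 is at or below the £327,000 threshold, so the full £3,180 applies.
Total: £33,379 + £2,155 + £3,180 = £38,714.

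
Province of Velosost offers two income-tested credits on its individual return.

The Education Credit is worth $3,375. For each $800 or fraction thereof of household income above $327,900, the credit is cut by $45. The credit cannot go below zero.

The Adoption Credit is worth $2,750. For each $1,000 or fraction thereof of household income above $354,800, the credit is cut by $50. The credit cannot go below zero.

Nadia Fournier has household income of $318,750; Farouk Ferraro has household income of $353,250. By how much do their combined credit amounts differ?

$1,440

Nadia ($318,750): Education Credit: $318,750 is at or below the $327,900 threshold, so the full $3,375 applies. Adoption Credit: $318,750 is at or below the $354,800 threshold, so the full $2,750 applies. total $3,375 + $2,750 = $6,125
Farouk ($353,250): Education Credit: income exceeds $327,900 by $25,350, which is 32 full-or-partial $800 increments; reduction = 32 × $45 = $1,440, leaving $1,935. Adoption Credit: $353,250 is at or below the $354,800 threshold, so the full $2,750 applies. total $1,935 + $2,750 = $4,685
Difference: |$6,125 − $4,685| = $1,440.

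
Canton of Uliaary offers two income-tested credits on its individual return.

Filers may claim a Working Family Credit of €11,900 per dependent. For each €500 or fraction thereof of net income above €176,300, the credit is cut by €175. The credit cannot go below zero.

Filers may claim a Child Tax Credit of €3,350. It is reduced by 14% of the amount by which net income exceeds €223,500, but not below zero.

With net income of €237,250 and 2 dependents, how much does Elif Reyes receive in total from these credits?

Working Family Credit: base = 2 × €11,900 = €23,800. income exceeds €176,300 by €60,950, which is 122 full-or-partial €500 increments; reduction = 122 × €175 = €21,350, leaving €2,450.
Child Tax Credit: 14% of the €13,750 excess over €223,500 is €1,925; credit = €3,350 − €1,925 = €1,425.
Total: €2,450 + €1,425 = €3,875.

€3,875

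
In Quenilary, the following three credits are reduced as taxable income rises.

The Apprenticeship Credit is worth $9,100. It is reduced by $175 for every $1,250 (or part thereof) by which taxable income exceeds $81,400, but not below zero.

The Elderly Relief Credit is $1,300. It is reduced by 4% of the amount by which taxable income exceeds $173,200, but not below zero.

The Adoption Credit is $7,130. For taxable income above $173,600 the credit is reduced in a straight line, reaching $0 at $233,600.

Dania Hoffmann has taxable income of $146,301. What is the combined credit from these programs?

$8,430

Apprenticeship Credit: income exceeds $81,400 by $64,901 → 52 increments × $175 = $9,100 ≥ base, so the credit is $0.
Elderly Relief Credit: $146,301 is at or below the $173,200 threshold, so the full $1,300 applies.
Adoption Credit: $146,301 is at or below the $173,600 threshold, so the full $7,130 applies.
Total: $0 + $1,300 + $7,130 = $8,430.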